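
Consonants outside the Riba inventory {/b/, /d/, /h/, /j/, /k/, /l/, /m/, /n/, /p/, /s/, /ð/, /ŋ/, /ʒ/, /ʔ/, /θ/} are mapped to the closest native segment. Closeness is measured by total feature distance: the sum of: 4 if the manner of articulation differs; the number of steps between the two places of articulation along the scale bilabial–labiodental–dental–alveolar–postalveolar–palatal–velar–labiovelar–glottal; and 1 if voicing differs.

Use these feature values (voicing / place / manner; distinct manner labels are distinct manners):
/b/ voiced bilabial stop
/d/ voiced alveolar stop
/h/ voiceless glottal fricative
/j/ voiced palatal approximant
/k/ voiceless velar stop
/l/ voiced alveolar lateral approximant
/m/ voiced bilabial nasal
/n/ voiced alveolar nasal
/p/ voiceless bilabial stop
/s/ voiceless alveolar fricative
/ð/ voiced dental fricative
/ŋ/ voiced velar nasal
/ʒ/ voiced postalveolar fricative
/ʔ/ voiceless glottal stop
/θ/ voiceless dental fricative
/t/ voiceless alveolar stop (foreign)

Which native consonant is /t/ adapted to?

d

/d/ is closest: same manner (stop), place distance 0 (alveolar→alveolar), voicing differs (+1); total 1. Next closest is /k/ at distance 3.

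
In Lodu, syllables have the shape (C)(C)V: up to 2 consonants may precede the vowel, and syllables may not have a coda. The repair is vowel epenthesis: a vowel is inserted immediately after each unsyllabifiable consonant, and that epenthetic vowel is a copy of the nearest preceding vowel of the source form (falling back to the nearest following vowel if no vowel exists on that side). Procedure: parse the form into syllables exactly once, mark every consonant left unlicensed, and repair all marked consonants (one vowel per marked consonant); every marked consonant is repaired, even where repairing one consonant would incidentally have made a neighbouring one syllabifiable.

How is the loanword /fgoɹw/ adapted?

fgoɹowo

Under (C)(C)V, the unsyllabifiable consonants are /ɹ/, /w/ (no codas are permitted; onsets may contain at most 2 consonants).
Each unlicensed consonant becomes the onset of a new syllable: /ɹ/ → /ɹo/, /w/ → /wo/.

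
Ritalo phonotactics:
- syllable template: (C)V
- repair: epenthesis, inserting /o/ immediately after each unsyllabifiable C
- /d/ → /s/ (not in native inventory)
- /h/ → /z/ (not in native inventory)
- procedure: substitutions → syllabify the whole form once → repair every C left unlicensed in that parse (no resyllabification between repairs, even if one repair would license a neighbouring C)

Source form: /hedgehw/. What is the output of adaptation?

zesogezowo

Substitution: /h/ → /z/, /d/ → /s/, giving /zesgezw/.
Syllabifying with onset maximization leaves /s/, /z/, /w/ stranded (no codas are permitted; onsets are limited to one consonant).
Inserting the epenthetic vowel yields /s/ → /so/, /z/ → /zo/, /w/ → /wo/.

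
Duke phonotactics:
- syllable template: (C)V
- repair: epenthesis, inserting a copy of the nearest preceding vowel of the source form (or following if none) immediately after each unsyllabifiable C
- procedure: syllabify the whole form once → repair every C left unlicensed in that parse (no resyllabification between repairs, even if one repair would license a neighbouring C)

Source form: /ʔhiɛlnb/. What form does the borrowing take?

Under (C)V, the unsyllabifiable consonants are /ʔ/, /l/, /n/, /b/ (no codas are permitted; onsets are limited to one consonant).
Each unlicensed consonant becomes the onset of a new syllable: /ʔ/ → /ʔi/, /l/ → /lɛ/, /n/ → /nɛ/, /b/ → /bɛ/.

ʔihiɛlɛnɛbɛ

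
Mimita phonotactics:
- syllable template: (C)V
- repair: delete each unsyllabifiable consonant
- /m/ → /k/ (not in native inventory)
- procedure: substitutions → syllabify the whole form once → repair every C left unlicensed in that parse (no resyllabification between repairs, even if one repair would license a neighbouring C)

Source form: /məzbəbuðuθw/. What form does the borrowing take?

Substitution: /m/ → /k/, giving /kəzbəbuðuθw/.
Under (C)V, the unsyllabifiable consonants are /z/, /θ/, /w/ (no codas are permitted; onsets are limited to one consonant).
Deletion applies to /z/, /θ/, /w/.

kəbəbuðu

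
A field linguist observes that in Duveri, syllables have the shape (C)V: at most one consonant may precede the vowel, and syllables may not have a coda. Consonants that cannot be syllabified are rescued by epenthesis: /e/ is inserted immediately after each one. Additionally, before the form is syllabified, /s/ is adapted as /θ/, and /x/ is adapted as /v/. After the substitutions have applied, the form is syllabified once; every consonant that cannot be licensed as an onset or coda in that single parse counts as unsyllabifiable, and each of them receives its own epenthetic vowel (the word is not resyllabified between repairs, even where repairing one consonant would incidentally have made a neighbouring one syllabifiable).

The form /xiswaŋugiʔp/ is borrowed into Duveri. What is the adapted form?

viθewaŋugiʔepe

Substitution: /x/ → /v/, /s/ → /θ/, giving /viθwaŋugiʔp/.
Syllabifying with onset maximization leaves /θ/, /ʔ/, /p/ stranded (no codas are permitted; onsets are limited to one consonant).
Epenthesis after each stranded consonant: /θ/ → /θe/, /ʔ/ → /ʔe/, /p/ → /pe/.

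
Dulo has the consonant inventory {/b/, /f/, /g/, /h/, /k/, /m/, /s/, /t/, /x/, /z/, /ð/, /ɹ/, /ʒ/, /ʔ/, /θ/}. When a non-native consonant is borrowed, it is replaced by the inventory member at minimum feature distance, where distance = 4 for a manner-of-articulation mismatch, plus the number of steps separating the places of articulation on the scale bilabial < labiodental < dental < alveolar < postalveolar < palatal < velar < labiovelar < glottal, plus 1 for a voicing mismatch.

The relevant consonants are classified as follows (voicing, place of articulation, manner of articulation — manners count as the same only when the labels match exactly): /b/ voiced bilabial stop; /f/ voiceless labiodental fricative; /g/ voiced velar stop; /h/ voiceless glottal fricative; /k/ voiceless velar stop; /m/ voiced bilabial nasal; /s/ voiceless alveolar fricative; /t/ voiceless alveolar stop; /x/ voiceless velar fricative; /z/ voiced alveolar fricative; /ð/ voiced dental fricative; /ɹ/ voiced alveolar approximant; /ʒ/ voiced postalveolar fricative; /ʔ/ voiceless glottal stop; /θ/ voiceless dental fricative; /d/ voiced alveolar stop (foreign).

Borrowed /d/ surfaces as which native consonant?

/t/ is closest: same manner (stop), place distance 0 (alveolar→alveolar), voicing differs (+1); total 1. Next closest is /b/ at distance 3.

t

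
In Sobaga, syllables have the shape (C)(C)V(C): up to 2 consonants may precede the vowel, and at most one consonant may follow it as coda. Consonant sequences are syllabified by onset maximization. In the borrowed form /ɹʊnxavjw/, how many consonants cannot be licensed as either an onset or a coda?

2

The consonants /j/, /w/ cannot be parsed into a legal (C)(C)V(C) syllable (at most one coda consonant is licensed; onsets may contain at most 2 consonants).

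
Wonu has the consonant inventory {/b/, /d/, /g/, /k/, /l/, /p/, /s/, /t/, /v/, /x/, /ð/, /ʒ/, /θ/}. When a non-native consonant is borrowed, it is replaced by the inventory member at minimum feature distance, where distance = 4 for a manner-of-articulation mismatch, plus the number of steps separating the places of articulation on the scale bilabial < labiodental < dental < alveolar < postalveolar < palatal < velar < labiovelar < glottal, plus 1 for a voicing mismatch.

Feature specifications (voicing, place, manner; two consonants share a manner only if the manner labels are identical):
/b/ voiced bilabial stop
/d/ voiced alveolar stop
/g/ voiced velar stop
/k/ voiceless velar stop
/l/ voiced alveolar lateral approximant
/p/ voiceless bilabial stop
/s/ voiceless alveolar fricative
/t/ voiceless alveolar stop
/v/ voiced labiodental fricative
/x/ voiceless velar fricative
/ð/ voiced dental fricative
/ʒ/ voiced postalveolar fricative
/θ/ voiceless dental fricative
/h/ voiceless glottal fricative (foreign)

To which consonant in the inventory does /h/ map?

x

/x/ is closest: same manner (fricative), place distance 2 (glottal→velar), same voicing; total 2. Next closest is /s/ at distance 5.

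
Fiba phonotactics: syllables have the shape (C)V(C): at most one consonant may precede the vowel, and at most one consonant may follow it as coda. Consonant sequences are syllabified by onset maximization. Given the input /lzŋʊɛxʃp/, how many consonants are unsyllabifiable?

4

The consonants /l/, /z/, /ʃ/, /p/ cannot be parsed into a legal (C)V(C) syllable (at most one coda consonant is licensed; onsets are limited to one consonant).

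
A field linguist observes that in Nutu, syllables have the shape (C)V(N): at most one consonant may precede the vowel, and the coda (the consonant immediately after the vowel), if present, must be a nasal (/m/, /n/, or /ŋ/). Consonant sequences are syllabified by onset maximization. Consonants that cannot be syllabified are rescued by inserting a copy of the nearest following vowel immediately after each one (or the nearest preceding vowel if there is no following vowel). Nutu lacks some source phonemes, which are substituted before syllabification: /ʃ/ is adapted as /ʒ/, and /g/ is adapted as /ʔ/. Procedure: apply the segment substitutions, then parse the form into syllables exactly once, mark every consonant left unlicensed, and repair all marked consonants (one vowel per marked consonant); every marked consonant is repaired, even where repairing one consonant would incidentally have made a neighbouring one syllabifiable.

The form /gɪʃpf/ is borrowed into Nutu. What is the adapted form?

Substitution: /g/ → /ʔ/, /ʃ/ → /ʒ/, giving /ʔɪʒpf/.
Under (C)V(N), the unsyllabifiable consonants are /ʒ/, /p/, /f/ (only a nasal (/m/, /n/, or /ŋ/) is licensed in coda position; onsets are limited to one consonant).
Inserting the epenthetic vowel yields /ʒ/ → /ʒɪ/, /p/ → /pɪ/, /f/ → /fɪ/.

ʔɪʒɪpɪfɪ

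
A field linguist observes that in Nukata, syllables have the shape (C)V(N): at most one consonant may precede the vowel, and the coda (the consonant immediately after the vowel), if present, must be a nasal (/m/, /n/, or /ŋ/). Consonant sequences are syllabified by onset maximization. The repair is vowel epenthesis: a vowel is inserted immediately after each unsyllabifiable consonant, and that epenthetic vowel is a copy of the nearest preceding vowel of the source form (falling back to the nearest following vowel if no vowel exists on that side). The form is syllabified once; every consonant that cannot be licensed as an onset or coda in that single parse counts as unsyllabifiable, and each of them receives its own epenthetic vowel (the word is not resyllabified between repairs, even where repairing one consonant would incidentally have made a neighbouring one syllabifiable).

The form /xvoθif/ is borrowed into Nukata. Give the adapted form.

The consonants /x/, /f/ cannot be parsed into a legal (C)V(N) syllable (only a nasal (/m/, /n/, or /ŋ/) is licensed in coda position; onsets are limited to one consonant).
Inserting the epenthetic vowel yields /x/ → /xo/, /f/ → /fi/.

xovoθifi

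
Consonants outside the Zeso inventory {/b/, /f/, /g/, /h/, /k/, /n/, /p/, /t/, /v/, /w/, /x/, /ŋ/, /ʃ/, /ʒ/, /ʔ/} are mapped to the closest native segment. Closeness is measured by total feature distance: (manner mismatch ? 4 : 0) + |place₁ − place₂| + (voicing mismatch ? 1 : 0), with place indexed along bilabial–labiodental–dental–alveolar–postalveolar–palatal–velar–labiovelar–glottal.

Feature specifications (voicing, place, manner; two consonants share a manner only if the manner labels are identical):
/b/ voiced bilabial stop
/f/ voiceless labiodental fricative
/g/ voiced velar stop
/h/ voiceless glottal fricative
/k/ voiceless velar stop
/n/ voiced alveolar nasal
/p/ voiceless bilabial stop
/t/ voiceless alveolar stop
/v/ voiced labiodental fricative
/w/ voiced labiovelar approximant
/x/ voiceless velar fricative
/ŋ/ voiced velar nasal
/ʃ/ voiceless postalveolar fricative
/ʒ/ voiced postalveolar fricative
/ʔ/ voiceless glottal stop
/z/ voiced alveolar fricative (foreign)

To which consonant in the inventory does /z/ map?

/ʒ/ is closest: same manner (fricative), place distance 1 (alveolar→postalveolar), same voicing; total 1. Next closest is /v/ at distance 2.

ʒ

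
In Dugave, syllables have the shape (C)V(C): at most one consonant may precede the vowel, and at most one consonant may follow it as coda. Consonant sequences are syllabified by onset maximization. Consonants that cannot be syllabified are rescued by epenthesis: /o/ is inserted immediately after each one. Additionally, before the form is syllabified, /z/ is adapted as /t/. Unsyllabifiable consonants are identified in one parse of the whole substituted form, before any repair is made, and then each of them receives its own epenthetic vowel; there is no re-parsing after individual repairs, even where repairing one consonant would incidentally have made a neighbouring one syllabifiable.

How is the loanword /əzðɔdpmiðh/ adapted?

Substitution: /z/ → /t/, giving /ətðɔdpmiðh/.
Syllabifying with onset maximization leaves /p/, /h/ stranded (at most one coda consonant is licensed; onsets are limited to one consonant).
Epenthesis after each stranded consonant: /p/ → /po/, /h/ → /ho/.

ətðɔdpomiðho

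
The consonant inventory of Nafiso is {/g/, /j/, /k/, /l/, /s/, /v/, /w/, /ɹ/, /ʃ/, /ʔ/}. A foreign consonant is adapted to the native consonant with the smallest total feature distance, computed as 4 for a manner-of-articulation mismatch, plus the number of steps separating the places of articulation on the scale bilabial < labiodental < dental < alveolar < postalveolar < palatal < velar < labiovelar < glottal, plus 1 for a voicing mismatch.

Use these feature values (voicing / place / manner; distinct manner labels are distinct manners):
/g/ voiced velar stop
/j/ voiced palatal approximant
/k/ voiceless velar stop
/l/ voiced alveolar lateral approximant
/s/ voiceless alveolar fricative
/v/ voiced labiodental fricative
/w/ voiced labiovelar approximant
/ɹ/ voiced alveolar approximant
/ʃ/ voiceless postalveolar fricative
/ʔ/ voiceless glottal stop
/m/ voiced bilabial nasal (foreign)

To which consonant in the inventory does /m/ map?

/v/ is closest: manner differs (nasal→fricative, +4), place distance 1 (bilabial→labiodental), same voicing; total 5. Next closest is /l/ at distance 7.

v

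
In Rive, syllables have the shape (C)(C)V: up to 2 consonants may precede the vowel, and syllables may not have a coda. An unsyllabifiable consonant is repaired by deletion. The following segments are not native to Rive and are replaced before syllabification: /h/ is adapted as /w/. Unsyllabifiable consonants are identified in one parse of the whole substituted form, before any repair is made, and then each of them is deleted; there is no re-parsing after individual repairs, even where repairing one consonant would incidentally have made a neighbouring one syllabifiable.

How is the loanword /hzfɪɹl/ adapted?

zfɪ

Substitution: /h/ → /w/, giving /wzfɪɹl/.
Syllabifying with onset maximization leaves /w/, /ɹ/, /l/ stranded (no codas are permitted; onsets may contain at most 2 consonants).
Deletion applies to /w/, /ɹ/, /l/.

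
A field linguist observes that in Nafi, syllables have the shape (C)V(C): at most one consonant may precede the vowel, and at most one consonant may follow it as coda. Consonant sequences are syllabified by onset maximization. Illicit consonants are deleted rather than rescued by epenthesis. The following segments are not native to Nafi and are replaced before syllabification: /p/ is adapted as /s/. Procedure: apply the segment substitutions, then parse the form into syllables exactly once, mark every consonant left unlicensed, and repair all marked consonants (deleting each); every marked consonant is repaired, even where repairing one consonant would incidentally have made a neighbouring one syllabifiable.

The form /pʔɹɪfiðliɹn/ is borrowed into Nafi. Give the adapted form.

Substitution: /p/ → /s/, giving /sʔɹɪfiðliɹn/.
The consonants /s/, /ʔ/, /n/ cannot be parsed into a legal (C)V(C) syllable (at most one coda consonant is licensed; onsets are limited to one consonant).
Deleting the stranded consonants removes /s/, /ʔ/, /n/.

ɹɪfiðliɹ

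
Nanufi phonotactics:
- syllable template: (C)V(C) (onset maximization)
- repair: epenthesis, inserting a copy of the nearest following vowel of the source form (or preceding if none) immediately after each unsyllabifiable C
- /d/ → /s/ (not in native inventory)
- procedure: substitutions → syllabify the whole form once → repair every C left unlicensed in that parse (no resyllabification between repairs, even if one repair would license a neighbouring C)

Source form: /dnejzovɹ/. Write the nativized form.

senejzovɹo

Substitution: /d/ → /s/, giving /snejzovɹ/.
Under (C)V(C), the unsyllabifiable consonants are /s/, /ɹ/ (at most one coda consonant is licensed; onsets are limited to one consonant).
Each unlicensed consonant becomes the onset of a new syllable: /s/ → /se/, /ɹ/ → /ɹo/.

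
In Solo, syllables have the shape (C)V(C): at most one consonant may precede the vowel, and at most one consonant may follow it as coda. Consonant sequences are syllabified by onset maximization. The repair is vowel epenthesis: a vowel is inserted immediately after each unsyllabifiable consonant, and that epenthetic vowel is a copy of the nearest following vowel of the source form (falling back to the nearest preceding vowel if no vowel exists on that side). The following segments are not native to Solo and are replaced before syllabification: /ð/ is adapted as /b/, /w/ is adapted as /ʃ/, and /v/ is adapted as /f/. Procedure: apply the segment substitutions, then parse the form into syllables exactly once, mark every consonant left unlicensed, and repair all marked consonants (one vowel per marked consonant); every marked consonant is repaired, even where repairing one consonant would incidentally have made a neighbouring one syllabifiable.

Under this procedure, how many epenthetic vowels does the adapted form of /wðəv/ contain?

After substitution the input is /ʃbəf/.
The unsyllabifiable consonants are /ʃ/; each receives one epenthetic vowel.

1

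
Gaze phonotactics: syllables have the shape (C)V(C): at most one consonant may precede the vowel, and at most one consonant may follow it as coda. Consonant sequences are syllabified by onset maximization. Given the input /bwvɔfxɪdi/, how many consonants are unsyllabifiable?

2

Syllabifying with onset maximization leaves /b/, /w/ stranded (at most one coda consonant is licensed; onsets are limited to one consonant).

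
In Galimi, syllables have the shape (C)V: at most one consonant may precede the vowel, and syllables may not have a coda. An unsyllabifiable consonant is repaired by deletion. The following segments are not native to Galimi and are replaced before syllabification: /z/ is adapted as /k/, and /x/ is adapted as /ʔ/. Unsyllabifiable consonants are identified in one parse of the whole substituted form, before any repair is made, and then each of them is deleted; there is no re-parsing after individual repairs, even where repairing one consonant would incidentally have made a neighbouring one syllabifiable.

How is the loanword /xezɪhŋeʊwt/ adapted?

ʔekɪŋeʊ

Substitution: /x/ → /ʔ/, /z/ → /k/, giving /ʔekɪhŋeʊwt/.
Syllabifying with onset maximization leaves /h/, /w/, /t/ stranded (no codas are permitted; onsets are limited to one consonant).
Deletion applies to /h/, /w/, /t/.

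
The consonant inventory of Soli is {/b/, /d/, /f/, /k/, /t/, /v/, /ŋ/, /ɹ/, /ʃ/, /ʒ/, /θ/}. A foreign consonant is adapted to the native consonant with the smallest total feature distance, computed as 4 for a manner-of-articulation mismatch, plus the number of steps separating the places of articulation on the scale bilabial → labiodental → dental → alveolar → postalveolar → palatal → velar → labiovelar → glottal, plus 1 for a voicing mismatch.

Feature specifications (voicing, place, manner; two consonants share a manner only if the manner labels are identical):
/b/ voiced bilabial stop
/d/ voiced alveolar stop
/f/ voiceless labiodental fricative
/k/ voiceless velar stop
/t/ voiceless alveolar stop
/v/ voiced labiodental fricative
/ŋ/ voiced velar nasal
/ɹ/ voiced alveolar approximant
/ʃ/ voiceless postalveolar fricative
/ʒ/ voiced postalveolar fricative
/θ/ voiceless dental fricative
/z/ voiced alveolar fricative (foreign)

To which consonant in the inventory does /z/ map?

/ʒ/ is closest: same manner (fricative), place distance 1 (alveolar→postalveolar), same voicing; total 1. Next closest is /v/ at distance 2.

ʒ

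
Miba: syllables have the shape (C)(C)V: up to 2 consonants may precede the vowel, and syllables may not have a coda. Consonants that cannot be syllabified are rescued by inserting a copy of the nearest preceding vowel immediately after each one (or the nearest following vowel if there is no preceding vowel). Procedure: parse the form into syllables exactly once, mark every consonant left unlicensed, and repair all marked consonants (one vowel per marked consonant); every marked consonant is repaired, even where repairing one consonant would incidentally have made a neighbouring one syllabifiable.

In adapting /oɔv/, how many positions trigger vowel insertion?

The unsyllabifiable consonants are /v/; each receives one epenthetic vowel.

1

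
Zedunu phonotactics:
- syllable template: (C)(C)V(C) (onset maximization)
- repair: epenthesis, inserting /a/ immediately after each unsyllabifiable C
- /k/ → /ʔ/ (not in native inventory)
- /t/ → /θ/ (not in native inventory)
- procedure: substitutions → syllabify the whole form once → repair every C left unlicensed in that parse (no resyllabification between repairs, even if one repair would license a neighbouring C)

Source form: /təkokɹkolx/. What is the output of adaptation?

Substitution: /t/ → /θ/, /k/ → /ʔ/, giving /θəʔoʔɹʔolx/.
Syllabifying with onset maximization leaves /x/ stranded (at most one coda consonant is licensed; onsets may contain at most 2 consonants).
Epenthesis after each stranded consonant: /x/ → /xa/.

θəʔoʔɹʔolxa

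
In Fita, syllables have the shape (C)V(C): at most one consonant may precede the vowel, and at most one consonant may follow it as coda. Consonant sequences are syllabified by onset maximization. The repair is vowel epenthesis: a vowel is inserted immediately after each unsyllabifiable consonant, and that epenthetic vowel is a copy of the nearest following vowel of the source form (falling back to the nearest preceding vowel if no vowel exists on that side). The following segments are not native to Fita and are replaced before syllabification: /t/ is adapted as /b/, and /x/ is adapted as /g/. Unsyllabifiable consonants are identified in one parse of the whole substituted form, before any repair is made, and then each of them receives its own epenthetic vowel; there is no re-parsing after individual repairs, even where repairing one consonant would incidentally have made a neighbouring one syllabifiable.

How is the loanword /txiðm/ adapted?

Substitution: /t/ → /b/, /x/ → /g/, giving /bgiðm/.
Under (C)V(C), the unsyllabifiable consonants are /b/, /m/ (at most one coda consonant is licensed; onsets are limited to one consonant).
Each unlicensed consonant becomes the onset of a new syllable: /b/ → /bi/, /m/ → /mi/.

bigiðmi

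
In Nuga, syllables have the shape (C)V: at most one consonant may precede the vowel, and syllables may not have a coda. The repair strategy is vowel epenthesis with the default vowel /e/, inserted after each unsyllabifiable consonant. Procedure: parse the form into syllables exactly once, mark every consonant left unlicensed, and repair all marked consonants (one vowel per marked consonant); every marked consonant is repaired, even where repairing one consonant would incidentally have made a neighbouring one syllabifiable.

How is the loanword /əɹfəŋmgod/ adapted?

Under (C)V, the unsyllabifiable consonants are /ɹ/, /ŋ/, /m/, /d/ (no codas are permitted; onsets are limited to one consonant).
Each unlicensed consonant becomes the onset of a new syllable: /ɹ/ → /ɹe/, /ŋ/ → /ŋe/, /m/ → /me/, /d/ → /de/.

əɹefəŋemegode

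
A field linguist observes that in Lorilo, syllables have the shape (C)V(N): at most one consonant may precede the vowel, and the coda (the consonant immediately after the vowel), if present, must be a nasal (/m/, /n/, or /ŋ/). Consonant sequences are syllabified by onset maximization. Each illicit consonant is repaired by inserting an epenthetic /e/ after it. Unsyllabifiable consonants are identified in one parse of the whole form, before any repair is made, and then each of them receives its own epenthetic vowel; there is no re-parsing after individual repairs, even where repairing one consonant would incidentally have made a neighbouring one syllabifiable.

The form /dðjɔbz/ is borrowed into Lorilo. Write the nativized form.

deðejɔbeze

Under (C)V(N), the unsyllabifiable consonants are /d/, /ð/, /b/, /z/ (only a nasal (/m/, /n/, or /ŋ/) is licensed in coda position; onsets are limited to one consonant).
Inserting the epenthetic vowel yields /d/ → /de/, /ð/ → /ðe/, /b/ → /be/, /z/ → /ze/.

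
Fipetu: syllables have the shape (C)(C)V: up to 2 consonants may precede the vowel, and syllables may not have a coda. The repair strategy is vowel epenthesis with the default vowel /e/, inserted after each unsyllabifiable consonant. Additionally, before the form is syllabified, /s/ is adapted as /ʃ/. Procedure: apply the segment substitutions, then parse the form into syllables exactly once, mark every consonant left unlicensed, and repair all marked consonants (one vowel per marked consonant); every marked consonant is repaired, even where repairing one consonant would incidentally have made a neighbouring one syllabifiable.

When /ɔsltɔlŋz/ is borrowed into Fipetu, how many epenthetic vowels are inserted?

4

After substitution the input is /ɔʃltɔlŋz/.
The unsyllabifiable consonants are /ʃ/, /l/, /ŋ/, /z/; each receives one epenthetic vowel.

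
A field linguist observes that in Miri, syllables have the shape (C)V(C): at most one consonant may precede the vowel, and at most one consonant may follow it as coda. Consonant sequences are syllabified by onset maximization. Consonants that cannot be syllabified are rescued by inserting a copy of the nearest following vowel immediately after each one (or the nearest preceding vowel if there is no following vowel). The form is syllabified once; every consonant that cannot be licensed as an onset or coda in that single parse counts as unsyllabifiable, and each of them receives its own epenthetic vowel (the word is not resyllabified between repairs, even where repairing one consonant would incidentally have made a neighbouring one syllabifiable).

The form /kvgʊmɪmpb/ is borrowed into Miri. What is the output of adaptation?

Syllabifying with onset maximization leaves /k/, /v/, /p/, /b/ stranded (at most one coda consonant is licensed; onsets are limited to one consonant).
Inserting the epenthetic vowel yields /k/ → /kʊ/, /v/ → /vʊ/, /p/ → /pɪ/, /b/ → /bɪ/.

kʊvʊgʊmɪmpɪbɪ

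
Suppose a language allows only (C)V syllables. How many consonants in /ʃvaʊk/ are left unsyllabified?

2

Under (C)V, the unsyllabifiable consonants are /ʃ/, /k/ (no codas are permitted; onsets are limited to one consonant).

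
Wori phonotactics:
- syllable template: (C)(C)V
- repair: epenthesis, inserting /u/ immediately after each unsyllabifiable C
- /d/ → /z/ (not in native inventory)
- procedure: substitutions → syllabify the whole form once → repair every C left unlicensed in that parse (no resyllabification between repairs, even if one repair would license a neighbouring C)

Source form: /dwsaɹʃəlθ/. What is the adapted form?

Substitution: /d/ → /z/, giving /zwsaɹʃəlθ/.
Under (C)(C)V, the unsyllabifiable consonants are /z/, /l/, /θ/ (no codas are permitted; onsets may contain at most 2 consonants).
Epenthesis after each stranded consonant: /z/ → /zu/, /l/ → /lu/, /θ/ → /θu/.

zuwsaɹʃəluθu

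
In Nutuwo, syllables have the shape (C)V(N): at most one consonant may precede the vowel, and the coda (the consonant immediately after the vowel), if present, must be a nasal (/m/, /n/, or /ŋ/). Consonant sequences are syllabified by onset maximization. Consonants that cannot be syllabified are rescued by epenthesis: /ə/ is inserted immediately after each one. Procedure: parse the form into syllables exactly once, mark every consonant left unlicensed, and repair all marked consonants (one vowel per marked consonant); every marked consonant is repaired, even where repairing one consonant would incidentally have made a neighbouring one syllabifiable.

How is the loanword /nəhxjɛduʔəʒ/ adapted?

nəhəxəjɛduʔəʒə

Under (C)V(N), the unsyllabifiable consonants are /h/, /x/, /ʒ/ (only a nasal (/m/, /n/, or /ŋ/) is licensed in coda position; onsets are limited to one consonant).
Inserting the epenthetic vowel yields /h/ → /hə/, /x/ → /xə/, /ʒ/ → /ʒə/.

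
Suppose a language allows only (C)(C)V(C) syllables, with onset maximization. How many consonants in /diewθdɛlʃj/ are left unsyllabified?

2

The consonants /ʃ/, /j/ cannot be parsed into a legal (C)(C)V(C) syllable (at most one coda consonant is licensed; onsets may contain at most 2 consonants).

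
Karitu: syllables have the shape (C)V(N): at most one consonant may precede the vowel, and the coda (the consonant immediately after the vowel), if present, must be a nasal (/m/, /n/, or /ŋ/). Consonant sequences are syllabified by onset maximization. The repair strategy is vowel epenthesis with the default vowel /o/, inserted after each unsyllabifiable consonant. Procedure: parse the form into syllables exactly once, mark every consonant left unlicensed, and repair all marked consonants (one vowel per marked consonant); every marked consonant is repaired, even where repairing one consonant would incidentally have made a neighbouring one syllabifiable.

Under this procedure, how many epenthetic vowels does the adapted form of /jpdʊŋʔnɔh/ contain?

4

The unsyllabifiable consonants are /j/, /p/, /ʔ/, /h/; each receives one epenthetic vowel.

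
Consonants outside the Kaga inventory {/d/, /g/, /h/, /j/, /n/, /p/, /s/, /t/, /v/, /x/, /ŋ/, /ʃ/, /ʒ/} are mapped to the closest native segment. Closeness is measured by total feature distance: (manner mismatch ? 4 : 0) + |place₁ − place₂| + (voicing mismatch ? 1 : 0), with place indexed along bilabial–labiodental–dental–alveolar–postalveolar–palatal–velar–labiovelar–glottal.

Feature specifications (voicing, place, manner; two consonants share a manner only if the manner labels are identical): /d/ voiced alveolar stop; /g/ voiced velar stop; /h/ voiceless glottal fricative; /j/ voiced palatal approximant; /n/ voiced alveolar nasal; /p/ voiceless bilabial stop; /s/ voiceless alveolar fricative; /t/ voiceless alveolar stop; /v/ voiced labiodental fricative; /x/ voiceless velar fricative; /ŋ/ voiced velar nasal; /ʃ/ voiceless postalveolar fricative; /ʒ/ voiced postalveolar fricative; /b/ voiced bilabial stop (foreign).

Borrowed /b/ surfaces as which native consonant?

/p/ is closest: same manner (stop), place distance 0 (bilabial→bilabial), voicing differs (+1); total 1. Next closest is /d/ at distance 3.

p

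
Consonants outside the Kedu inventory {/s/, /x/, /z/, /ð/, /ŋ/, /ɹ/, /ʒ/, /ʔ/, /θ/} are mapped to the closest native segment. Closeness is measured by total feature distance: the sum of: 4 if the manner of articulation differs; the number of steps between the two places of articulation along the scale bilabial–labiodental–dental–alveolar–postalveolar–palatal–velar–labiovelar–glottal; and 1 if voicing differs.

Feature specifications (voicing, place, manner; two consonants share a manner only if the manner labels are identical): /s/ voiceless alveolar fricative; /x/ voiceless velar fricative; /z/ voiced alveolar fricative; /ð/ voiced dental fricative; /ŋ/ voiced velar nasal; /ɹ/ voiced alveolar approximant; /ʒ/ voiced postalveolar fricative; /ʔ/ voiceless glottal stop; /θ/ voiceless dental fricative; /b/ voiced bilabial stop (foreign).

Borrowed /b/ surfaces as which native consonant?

/ð/ is closest: manner differs (stop→fricative, +4), place distance 2 (bilabial→dental), same voicing; total 6. Next closest is /z/ at distance 7.

ð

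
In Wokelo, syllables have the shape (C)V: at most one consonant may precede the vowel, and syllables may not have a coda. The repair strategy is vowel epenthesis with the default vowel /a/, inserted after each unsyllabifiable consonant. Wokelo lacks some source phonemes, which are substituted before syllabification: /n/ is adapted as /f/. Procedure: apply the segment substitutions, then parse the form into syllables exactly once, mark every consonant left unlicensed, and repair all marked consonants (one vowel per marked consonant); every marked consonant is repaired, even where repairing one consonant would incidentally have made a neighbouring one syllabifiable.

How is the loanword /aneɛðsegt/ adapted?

afeɛðasegata

Substitution: /n/ → /f/, giving /afeɛðsegt/.
The consonants /ð/, /g/, /t/ cannot be parsed into a legal (C)V syllable (no codas are permitted; onsets are limited to one consonant).
Inserting the epenthetic vowel yields /ð/ → /ða/, /g/ → /ga/, /t/ → /ta/.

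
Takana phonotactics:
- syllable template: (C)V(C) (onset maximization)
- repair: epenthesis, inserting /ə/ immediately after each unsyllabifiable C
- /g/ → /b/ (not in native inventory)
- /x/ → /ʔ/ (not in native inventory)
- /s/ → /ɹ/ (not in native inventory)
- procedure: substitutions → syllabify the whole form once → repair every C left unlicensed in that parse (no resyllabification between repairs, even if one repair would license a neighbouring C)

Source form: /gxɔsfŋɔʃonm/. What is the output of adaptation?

Substitution: /g/ → /b/, /x/ → /ʔ/, /s/ → /ɹ/, giving /bʔɔɹfŋɔʃonm/.
The consonants /b/, /f/, /m/ cannot be parsed into a legal (C)V(C) syllable (at most one coda consonant is licensed; onsets are limited to one consonant).
Each unlicensed consonant becomes the onset of a new syllable: /b/ → /bə/, /f/ → /fə/, /m/ → /mə/.

bəʔɔɹfəŋɔʃonmə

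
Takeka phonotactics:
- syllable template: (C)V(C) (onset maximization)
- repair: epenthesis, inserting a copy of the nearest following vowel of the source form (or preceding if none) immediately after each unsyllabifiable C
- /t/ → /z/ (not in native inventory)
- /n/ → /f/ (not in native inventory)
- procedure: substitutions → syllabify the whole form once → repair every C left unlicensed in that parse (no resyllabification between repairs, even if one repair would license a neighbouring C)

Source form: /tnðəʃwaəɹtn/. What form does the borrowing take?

zəfəðəʃwaəɹzəfə

Substitution: /t/ → /z/, /n/ → /f/, giving /zfðəʃwaəɹzf/.
The consonants /z/, /f/, /z/, /f/ cannot be parsed into a legal (C)V(C) syllable (at most one coda consonant is licensed; onsets are limited to one consonant).
Inserting the epenthetic vowel yields /z/ → /zə/, /f/ → /fə/, /z/ → /zə/, /f/ → /fə/.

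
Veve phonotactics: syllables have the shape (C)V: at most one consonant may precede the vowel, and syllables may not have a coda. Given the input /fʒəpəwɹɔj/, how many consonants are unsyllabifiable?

3

Under (C)V, the unsyllabifiable consonants are /f/, /w/, /j/ (no codas are permitted; onsets are limited to one consonant).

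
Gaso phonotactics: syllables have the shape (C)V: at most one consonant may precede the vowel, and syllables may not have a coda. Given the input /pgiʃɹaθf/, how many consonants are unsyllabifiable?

Syllabifying with onset maximization leaves /p/, /ʃ/, /θ/, /f/ stranded (no codas are permitted; onsets are limited to one consonant).

4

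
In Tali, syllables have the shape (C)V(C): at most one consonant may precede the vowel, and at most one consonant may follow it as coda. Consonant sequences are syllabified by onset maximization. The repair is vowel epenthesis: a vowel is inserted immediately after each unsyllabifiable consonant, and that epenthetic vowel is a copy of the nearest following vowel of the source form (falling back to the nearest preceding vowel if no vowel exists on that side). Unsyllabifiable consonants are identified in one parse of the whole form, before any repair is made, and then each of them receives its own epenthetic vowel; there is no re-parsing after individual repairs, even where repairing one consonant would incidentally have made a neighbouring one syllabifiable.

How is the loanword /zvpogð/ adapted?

zovopogðo

The consonants /z/, /v/, /ð/ cannot be parsed into a legal (C)V(C) syllable (at most one coda consonant is licensed; onsets are limited to one consonant).
Epenthesis after each stranded consonant: /z/ → /zo/, /v/ → /vo/, /ð/ → /ðo/.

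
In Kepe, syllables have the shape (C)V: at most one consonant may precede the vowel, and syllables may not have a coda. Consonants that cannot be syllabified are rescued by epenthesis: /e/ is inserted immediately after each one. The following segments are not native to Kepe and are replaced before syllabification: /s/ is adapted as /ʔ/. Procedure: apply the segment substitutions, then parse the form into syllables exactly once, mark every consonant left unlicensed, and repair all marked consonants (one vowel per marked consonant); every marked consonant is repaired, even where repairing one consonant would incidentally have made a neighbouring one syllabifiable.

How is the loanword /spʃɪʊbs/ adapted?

ʔepeʃɪʊbeʔe

Substitution: /s/ → /ʔ/, giving /ʔpʃɪʊbʔ/.
Under (C)V, the unsyllabifiable consonants are /ʔ/, /p/, /b/, /ʔ/ (no codas are permitted; onsets are limited to one consonant).
Each unlicensed consonant becomes the onset of a new syllable: /ʔ/ → /ʔe/, /p/ → /pe/, /b/ → /be/, /ʔ/ → /ʔe/.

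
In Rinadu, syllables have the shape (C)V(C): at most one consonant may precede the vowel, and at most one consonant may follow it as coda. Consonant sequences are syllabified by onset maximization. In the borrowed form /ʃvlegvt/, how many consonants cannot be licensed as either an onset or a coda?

4

The consonants /ʃ/, /v/, /v/, /t/ cannot be parsed into a legal (C)V(C) syllable (at most one coda consonant is licensed; onsets are limited to one consonant).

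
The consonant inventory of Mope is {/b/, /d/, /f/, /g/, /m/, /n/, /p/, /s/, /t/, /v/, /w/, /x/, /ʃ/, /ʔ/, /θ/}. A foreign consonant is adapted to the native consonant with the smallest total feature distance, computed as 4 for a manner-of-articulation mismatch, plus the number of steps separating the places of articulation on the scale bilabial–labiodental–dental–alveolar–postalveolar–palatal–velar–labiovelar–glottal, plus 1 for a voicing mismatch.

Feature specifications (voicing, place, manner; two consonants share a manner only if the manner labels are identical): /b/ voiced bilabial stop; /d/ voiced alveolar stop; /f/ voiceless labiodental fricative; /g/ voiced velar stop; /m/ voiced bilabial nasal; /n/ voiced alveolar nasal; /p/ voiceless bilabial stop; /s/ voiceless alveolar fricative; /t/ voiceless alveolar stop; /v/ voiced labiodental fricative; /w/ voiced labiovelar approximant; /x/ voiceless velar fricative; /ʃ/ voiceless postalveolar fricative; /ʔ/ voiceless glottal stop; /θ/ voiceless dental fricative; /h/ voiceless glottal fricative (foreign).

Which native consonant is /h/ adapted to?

x

/x/ is closest: same manner (fricative), place distance 2 (glottal→velar), same voicing; total 2. Next closest is /ʃ/ at distance 4.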